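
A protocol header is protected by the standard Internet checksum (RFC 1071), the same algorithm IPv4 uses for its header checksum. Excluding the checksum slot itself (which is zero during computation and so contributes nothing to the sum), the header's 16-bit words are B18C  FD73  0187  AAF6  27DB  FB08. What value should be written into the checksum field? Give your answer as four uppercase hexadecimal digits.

One's-complement addition (fold any carry out of bit 15 back into bit 0):
  0xB18C + 0xFD73 = 0x1AEFF → wrap carry → 0xAF00
  0xAF00 + 0x0187 = 0x0B087
  0xB087 + 0xAAF6 = 0x15B7D → wrap carry → 0x5B7E
  0x5B7E + 0x27DB = 0x08359
  0x8359 + 0xFB08 = 0x17E61 → wrap carry → 0x7E62
One's-complement sum = 0x7E62.
Checksum = ~0x7E62 & 0xFFFF = 0x819D.

819D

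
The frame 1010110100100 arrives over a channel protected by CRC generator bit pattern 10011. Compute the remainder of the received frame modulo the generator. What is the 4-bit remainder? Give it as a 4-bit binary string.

Modulo-2 division of 1010110100100 by 10011:
  pos 0: 10101 XOR 10011 = 00110
  pos 2: 11010 XOR 10011 = 01001
  pos 3: 10011 XOR 10011 = 00000
Remainder = 0100 (nonzero — an error is detected).

0100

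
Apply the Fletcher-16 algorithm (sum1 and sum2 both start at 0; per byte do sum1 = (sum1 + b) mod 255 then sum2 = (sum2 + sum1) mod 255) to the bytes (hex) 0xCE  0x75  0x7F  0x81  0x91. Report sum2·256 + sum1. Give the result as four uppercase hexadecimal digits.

Running sums (mod 255):
  after byte 0 (0xCE): sum1=206, sum2=206
  after byte 1 (0x75): sum1=68, sum2=19
  after byte 2 (0x7F): sum1=195, sum2=214
  after byte 3 (0x81): sum1=69, sum2=28
  after byte 4 (0x91): sum1=214, sum2=242
Checksum = sum2·256 + sum1 = 242·256 + 214 = 62166 = 0xF2D6.

F2D6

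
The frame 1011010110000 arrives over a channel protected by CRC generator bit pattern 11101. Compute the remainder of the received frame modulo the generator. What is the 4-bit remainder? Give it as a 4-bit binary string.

0000

Modulo-2 division of 1011010110000 by 11101:
  pos 0: 10110 XOR 11101 = 01011
  pos 1: 10111 XOR 11101 = 01010
  pos 2: 10100 XOR 11101 = 01001
  pos 3: 10011 XOR 11101 = 01110
  pos 4: 11101 XOR 11101 = 00000
Remainder = 0000 (zero — the frame passes the CRC check).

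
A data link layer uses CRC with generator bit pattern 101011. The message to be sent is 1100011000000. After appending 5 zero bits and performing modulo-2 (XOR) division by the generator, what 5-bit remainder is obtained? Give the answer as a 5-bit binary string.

10001

Append 5 zeros: 110001100000000000. Divide by 101011 (XOR where the leading bit is 1):
  pos 0: 110001 XOR 101011 = 011010
  pos 1: 110101 XOR 101011 = 011110
  pos 2: 111100 XOR 101011 = 010111
  pos 3: 101110 XOR 101011 = 000101
  pos 6: 101000 XOR 101011 = 000011
  pos 10: 110000 XOR 101011 = 011011
  pos 11: 110110 XOR 101011 = 011101
  pos 12: 111010 XOR 101011 = 010001
Remainder (last 5 bits) = 10001. This is the CRC / FCS.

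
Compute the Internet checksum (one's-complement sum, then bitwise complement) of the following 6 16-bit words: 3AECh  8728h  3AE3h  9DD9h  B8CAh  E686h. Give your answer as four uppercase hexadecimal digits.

One's-complement addition (fold any carry out of bit 15 back into bit 0):
  0x3AEC + 0x8728 = 0x0C214
  0xC214 + 0x3AE3 = 0x0FCF7
  0xFCF7 + 0x9DD9 = 0x19AD0 → wrap carry → 0x9AD1
  0x9AD1 + 0xB8CA = 0x1539B → wrap carry → 0x539C
  0x539C + 0xE686 = 0x13A22 → wrap carry → 0x3A23
One's-complement sum = 0x3A23.
Checksum = ~0x3A23 & 0xFFFF = 0xC5DC.

C5DC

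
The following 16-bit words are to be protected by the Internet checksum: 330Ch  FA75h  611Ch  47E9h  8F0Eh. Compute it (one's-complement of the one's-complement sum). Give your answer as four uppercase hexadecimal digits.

One's-complement addition (fold any carry out of bit 15 back into bit 0):
  0x330C + 0xFA75 = 0x12D81 → wrap carry → 0x2D82
  0x2D82 + 0x611C = 0x08E9E
  0x8E9E + 0x47E9 = 0x0D687
  0xD687 + 0x8F0E = 0x16595 → wrap carry → 0x6596
One's-complement sum = 0x6596.
Checksum = ~0x6596 & 0xFFFF = 0x9A69.

9A69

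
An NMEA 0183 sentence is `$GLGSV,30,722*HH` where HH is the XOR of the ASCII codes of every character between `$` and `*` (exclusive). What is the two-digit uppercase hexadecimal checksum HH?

XOR the ASCII codes of the payload characters:
  'G' = 0x47 → acc = 0x47
  'L' = 0x4C → acc = 0x0B
  'G' = 0x47 → acc = 0x4C
  'S' = 0x53 → acc = 0x1F
  'V' = 0x56 → acc = 0x49
  ',' = 0x2C → acc = 0x65
  '3' = 0x33 → acc = 0x56
  '0' = 0x30 → acc = 0x66
  ',' = 0x2C → acc = 0x4A
  '7' = 0x37 → acc = 0x7D
  '2' = 0x32 → acc = 0x4F
  '2' = 0x32 → acc = 0x7D
Checksum = 0x7D.

7D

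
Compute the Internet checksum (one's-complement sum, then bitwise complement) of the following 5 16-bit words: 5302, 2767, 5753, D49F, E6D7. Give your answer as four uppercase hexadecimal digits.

72CB

One's-complement addition (fold any carry out of bit 15 back into bit 0):
  0x5302 + 0x2767 = 0x07A69
  0x7A69 + 0x5753 = 0x0D1BC
  0xD1BC + 0xD49F = 0x1A65B → wrap carry → 0xA65C
  0xA65C + 0xE6D7 = 0x18D33 → wrap carry → 0x8D34
One's-complement sum = 0x8D34.
Checksum = ~0x8D34 & 0xFFFF = 0x72CB.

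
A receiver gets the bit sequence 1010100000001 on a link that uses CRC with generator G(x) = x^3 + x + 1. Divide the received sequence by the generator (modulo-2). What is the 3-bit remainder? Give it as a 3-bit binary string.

Modulo-2 division of 1010100000001 by 1011:
  pos 0: 1010 XOR 1011 = 0001
  pos 3: 1100 XOR 1011 = 0111
  pos 4: 1110 XOR 1011 = 0101
  pos 5: 1010 XOR 1011 = 0001
  pos 8: 1000 XOR 1011 = 0011
Remainder = 111 (nonzero — an error is detected).

111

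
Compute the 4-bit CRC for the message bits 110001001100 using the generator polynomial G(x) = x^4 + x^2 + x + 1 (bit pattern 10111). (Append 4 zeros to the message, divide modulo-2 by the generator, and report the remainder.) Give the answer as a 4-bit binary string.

Append 4 zeros: 1100010011000000. Divide by 10111 (XOR where the leading bit is 1):
  pos 0: 11000 XOR 10111 = 01111
  pos 1: 11111 XOR 10111 = 01000
  pos 2: 10000 XOR 10111 = 00111
  pos 4: 11101 XOR 10111 = 01010
  pos 5: 10101 XOR 10111 = 00010
  pos 8: 10000 XOR 10111 = 00111
  pos 10: 11100 XOR 10111 = 01011
  pos 11: 10110 XOR 10111 = 00001
Remainder (last 4 bits) = 0001. This is the CRC / FCS.

0001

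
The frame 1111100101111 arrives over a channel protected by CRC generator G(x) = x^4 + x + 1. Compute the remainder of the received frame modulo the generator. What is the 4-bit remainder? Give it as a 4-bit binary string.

Modulo-2 division of 1111100101111 by 10011:
  pos 0: 11111 XOR 10011 = 01100
  pos 1: 11000 XOR 10011 = 01011
  pos 2: 10110 XOR 10011 = 00101
  pos 4: 10110 XOR 10011 = 00101
  pos 6: 10111 XOR 10011 = 00100
  pos 8: 10011 XOR 10011 = 00000
Remainder = 0000 (zero — the frame passes the CRC check).

0000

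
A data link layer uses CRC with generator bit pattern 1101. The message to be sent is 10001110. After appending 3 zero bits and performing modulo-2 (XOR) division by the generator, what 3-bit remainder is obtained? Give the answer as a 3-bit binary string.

111

Append 3 zeros: 10001110000. Divide by 1101 (XOR where the leading bit is 1):
  pos 0: 1000 XOR 1101 = 0101
  pos 1: 1011 XOR 1101 = 0110
  pos 2: 1101 XOR 1101 = 0000
  pos 6: 1000 XOR 1101 = 0101
  pos 7: 1010 XOR 1101 = 0111
Remainder (last 3 bits) = 111. This is the CRC / FCS.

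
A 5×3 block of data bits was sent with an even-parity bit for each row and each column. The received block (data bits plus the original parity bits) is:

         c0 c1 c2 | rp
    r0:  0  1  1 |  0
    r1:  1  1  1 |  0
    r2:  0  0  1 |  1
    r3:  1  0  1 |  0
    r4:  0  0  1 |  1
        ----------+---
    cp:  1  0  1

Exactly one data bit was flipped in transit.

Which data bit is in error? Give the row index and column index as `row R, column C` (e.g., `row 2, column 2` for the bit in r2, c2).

Recompute each row's even parity and compare to rp:
  r0: data parity 0, sent rp 0 → ok
  r1: data parity 1, sent rp 0 → mismatch
  r2: data parity 1, sent rp 1 → ok
  r3: data parity 0, sent rp 0 → ok
  r4: data parity 1, sent rp 1 → ok
Recompute each column's even parity and compare to cp:
  c0: data parity 0, sent cp 1 → mismatch
  c1: data parity 0, sent cp 0 → ok
  c2: data parity 1, sent cp 1 → ok
Exactly one row (r1) and one column (c0) fail → the flipped bit is at their intersection.

row 1, column 0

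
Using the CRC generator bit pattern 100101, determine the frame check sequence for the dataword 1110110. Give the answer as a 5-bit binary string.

10010

Append 5 zeros: 111011000000. Divide by 100101 (XOR where the leading bit is 1):
  pos 0: 111011 XOR 100101 = 011110
  pos 1: 111100 XOR 100101 = 011001
  pos 2: 110010 XOR 100101 = 010111
  pos 3: 101110 XOR 100101 = 001011
  pos 5: 101100 XOR 100101 = 001001
Remainder (last 5 bits) = 10010. This is the CRC / FCS.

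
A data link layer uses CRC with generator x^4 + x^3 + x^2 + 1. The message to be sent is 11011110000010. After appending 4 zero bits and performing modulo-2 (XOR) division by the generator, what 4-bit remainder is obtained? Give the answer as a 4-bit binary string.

1110

Append 4 zeros: 110111100000100000. Divide by 11101 (XOR where the leading bit is 1):
  pos 0: 11011 XOR 11101 = 00110
  pos 2: 11011 XOR 11101 = 00110
  pos 4: 11000 XOR 11101 = 00101
  pos 6: 10100 XOR 11101 = 01001
  pos 7: 10010 XOR 11101 = 01111
  pos 8: 11111 XOR 11101 = 00010
  pos 11: 10000 XOR 11101 = 01101
  pos 12: 11010 XOR 11101 = 00111
Remainder (last 4 bits) = 1110. This is the CRC / FCS.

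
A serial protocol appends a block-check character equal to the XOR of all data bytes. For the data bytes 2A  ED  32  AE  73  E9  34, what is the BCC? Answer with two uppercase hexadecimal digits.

XOR the bytes together:
  start with 0x2A
  0x2A ⊕ 0xED = 0xC7
  0xC7 ⊕ 0x32 = 0xF5
  0xF5 ⊕ 0xAE = 0x5B
  0x5B ⊕ 0x73 = 0x28
  0x28 ⊕ 0xE9 = 0xC1
  0xC1 ⊕ 0x34 = 0xF5

F5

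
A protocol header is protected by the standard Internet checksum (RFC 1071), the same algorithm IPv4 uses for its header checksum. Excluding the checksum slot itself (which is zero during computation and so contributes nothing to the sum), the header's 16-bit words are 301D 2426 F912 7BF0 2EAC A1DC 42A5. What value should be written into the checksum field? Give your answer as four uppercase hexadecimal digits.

238B

One's-complement addition (fold any carry out of bit 15 back into bit 0):
  0x301D + 0x2426 = 0x05443
  0x5443 + 0xF912 = 0x14D55 → wrap carry → 0x4D56
  0x4D56 + 0x7BF0 = 0x0C946
  0xC946 + 0x2EAC = 0x0F7F2
  0xF7F2 + 0xA1DC = 0x199CE → wrap carry → 0x99CF
  0x99CF + 0x42A5 = 0x0DC74
One's-complement sum = 0xDC74.
Checksum = ~0xDC74 & 0xFFFF = 0x238B.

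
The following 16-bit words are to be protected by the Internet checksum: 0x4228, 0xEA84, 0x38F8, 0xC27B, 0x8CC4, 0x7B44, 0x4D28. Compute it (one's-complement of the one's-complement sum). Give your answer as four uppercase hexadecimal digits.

One's-complement addition (fold any carry out of bit 15 back into bit 0):
  0x4228 + 0xEA84 = 0x12CAC → wrap carry → 0x2CAD
  0x2CAD + 0x38F8 = 0x065A5
  0x65A5 + 0xC27B = 0x12820 → wrap carry → 0x2821
  0x2821 + 0x8CC4 = 0x0B4E5
  0xB4E5 + 0x7B44 = 0x13029 → wrap carry → 0x302A
  0x302A + 0x4D28 = 0x07D52
One's-complement sum = 0x7D52.
Checksum = ~0x7D52 & 0xFFFF = 0x82AD.

82AD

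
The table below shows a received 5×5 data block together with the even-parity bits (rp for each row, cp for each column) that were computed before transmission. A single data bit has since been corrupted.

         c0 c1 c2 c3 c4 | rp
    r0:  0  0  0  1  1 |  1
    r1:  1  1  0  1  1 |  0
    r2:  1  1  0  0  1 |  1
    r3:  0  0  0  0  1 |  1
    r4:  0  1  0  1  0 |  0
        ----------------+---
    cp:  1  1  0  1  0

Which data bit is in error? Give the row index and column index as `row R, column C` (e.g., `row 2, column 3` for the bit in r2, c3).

Recompute each row's even parity and compare to rp:
  r0: data parity 0, sent rp 1 → mismatch
  r1: data parity 0, sent rp 0 → ok
  r2: data parity 1, sent rp 1 → ok
  r3: data parity 1, sent rp 1 → ok
  r4: data parity 0, sent rp 0 → ok
Recompute each column's even parity and compare to cp:
  c0: data parity 0, sent cp 1 → mismatch
  c1: data parity 1, sent cp 1 → ok
  c2: data parity 0, sent cp 0 → ok
  c3: data parity 1, sent cp 1 → ok
  c4: data parity 0, sent cp 0 → ok
Exactly one row (r0) and one column (c0) fail → the flipped bit is at their intersection.

row 0, column 0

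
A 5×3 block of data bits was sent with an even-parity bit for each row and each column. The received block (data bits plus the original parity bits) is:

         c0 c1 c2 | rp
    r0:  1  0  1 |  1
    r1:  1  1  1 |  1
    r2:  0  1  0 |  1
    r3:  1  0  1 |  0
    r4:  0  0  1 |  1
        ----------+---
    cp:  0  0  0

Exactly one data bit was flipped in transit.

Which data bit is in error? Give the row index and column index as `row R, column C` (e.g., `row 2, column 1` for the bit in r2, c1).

row 0, column 0

Recompute each row's even parity and compare to rp:
  r0: data parity 0, sent rp 1 → mismatch
  r1: data parity 1, sent rp 1 → ok
  r2: data parity 1, sent rp 1 → ok
  r3: data parity 0, sent rp 0 → ok
  r4: data parity 1, sent rp 1 → ok
Recompute each column's even parity and compare to cp:
  c0: data parity 1, sent cp 0 → mismatch
  c1: data parity 0, sent cp 0 → ok
  c2: data parity 0, sent cp 0 → ok
Exactly one row (r0) and one column (c0) fail → the flipped bit is at their intersection.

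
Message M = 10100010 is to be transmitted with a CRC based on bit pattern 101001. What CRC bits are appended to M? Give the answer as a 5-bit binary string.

Append 5 zeros: 1010001000000. Divide by 101001 (XOR where the leading bit is 1):
  pos 0: 101000 XOR 101001 = 000001
  pos 5: 110000 XOR 101001 = 011001
  pos 6: 110010 XOR 101001 = 011011
  pos 7: 110110 XOR 101001 = 011111
Remainder (last 5 bits) = 11111. This is the CRC / FCS.

11111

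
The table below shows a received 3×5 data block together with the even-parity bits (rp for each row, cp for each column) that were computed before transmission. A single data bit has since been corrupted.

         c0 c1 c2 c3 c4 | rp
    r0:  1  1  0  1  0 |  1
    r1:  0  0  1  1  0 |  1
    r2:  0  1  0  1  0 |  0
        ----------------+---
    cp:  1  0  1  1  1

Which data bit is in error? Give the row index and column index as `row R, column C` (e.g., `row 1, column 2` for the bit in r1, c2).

Recompute each row's even parity and compare to rp:
  r0: data parity 1, sent rp 1 → ok
  r1: data parity 0, sent rp 1 → mismatch
  r2: data parity 0, sent rp 0 → ok
Recompute each column's even parity and compare to cp:
  c0: data parity 1, sent cp 1 → ok
  c1: data parity 0, sent cp 0 → ok
  c2: data parity 1, sent cp 1 → ok
  c3: data parity 1, sent cp 1 → ok
  c4: data parity 0, sent cp 1 → mismatch
Exactly one row (r1) and one column (c4) fail → the flipped bit is at their intersection.

row 1, column 4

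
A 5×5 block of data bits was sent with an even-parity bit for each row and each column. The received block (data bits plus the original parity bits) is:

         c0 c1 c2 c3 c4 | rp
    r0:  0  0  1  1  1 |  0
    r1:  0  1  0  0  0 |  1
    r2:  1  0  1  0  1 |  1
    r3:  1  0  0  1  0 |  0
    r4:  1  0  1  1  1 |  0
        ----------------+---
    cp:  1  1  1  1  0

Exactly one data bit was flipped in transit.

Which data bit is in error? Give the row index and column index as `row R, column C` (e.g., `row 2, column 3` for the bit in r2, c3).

Recompute each row's even parity and compare to rp:
  r0: data parity 1, sent rp 0 → mismatch
  r1: data parity 1, sent rp 1 → ok
  r2: data parity 1, sent rp 1 → ok
  r3: data parity 0, sent rp 0 → ok
  r4: data parity 0, sent rp 0 → ok
Recompute each column's even parity and compare to cp:
  c0: data parity 1, sent cp 1 → ok
  c1: data parity 1, sent cp 1 → ok
  c2: data parity 1, sent cp 1 → ok
  c3: data parity 1, sent cp 1 → ok
  c4: data parity 1, sent cp 0 → mismatch
Exactly one row (r0) and one column (c4) fail → the flipped bit is at their intersection.

row 0, column 4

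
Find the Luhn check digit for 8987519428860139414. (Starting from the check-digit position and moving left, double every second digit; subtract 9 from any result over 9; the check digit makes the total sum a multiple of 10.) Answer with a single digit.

Partial digits right→left: 4 1 4 9 3 1 0 6 8 8 2 4 9 1 5 7 8 9 8
Double every second digit counting from the check-digit position (so the 1st, 3rd, 5th, ... of the partial from the right).
  doubled (with −9 where >9): 8 8 6 0 7 4 9 1 7 7 → sum 57
  kept as-is: 1 9 1 6 8 4 1 7 9 → sum 46
Total = 57 + 46 = 103.
Check digit = (10 − (103 mod 10)) mod 10 = 7.

7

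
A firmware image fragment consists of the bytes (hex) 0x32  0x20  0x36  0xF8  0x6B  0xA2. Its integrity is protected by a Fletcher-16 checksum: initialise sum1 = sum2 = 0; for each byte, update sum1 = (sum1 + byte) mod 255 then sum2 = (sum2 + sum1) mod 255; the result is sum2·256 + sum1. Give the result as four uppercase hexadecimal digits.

Running sums (mod 255):
  after byte 0 (0x32): sum1=50, sum2=50
  after byte 1 (0x20): sum1=82, sum2=132
  after byte 2 (0x36): sum1=136, sum2=13
  after byte 3 (0xF8): sum1=129, sum2=142
  after byte 4 (0x6B): sum1=236, sum2=123
  after byte 5 (0xA2): sum1=143, sum2=11
Checksum = sum2·256 + sum1 = 11·256 + 143 = 2959 = 0x0B8F.

0B8F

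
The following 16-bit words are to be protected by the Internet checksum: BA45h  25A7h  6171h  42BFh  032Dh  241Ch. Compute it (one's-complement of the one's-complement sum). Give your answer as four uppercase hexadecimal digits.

5499

One's-complement addition (fold any carry out of bit 15 back into bit 0):
  0xBA45 + 0x25A7 = 0x0DFEC
  0xDFEC + 0x6171 = 0x1415D → wrap carry → 0x415E
  0x415E + 0x42BF = 0x0841D
  0x841D + 0x032D = 0x0874A
  0x874A + 0x241C = 0x0AB66
One's-complement sum = 0xAB66.
Checksum = ~0xAB66 & 0xFFFF = 0x5499.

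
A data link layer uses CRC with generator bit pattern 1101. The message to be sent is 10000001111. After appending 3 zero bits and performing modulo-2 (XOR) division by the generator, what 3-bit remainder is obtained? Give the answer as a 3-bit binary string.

001

Append 3 zeros: 10000001111000. Divide by 1101 (XOR where the leading bit is 1):
  pos 0: 1000 XOR 1101 = 0101
  pos 1: 1010 XOR 1101 = 0111
  pos 2: 1110 XOR 1101 = 0011
  pos 4: 1101 XOR 1101 = 0000
  pos 8: 1110 XOR 1101 = 0011
  pos 10: 1100 XOR 1101 = 0001
Remainder (last 3 bits) = 001. This is the CRC / FCS.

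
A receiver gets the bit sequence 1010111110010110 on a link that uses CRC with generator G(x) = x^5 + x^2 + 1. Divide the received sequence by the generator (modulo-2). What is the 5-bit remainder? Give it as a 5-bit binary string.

Modulo-2 division of 1010111110010110 by 100101:
  pos 0: 101011 XOR 100101 = 001110
  pos 2: 111011 XOR 100101 = 011110
  pos 3: 111101 XOR 100101 = 011000
  pos 4: 110000 XOR 100101 = 010101
  pos 5: 101010 XOR 100101 = 001111
  pos 7: 111110 XOR 100101 = 011011
  pos 8: 110111 XOR 100101 = 010010
  pos 9: 100101 XOR 100101 = 000000
Remainder = 00000 (zero — the frame passes the CRC check).

00000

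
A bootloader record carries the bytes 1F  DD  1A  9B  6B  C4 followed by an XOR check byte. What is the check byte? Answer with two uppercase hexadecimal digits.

XOR the bytes together:
  start with 0x1F
  0x1F ⊕ 0xDD = 0xC2
  0xC2 ⊕ 0x1A = 0xD8
  0xD8 ⊕ 0x9B = 0x43
  0x43 ⊕ 0x6B = 0x28
  0x28 ⊕ 0xC4 = 0xEC

EC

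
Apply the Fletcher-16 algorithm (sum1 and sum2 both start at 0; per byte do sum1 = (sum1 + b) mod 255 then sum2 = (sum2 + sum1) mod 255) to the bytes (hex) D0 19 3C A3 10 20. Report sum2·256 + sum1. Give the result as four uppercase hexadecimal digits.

7EF9

Running sums (mod 255):
  after byte 0 (D0): sum1=208, sum2=208
  after byte 1 (19): sum1=233, sum2=186
  after byte 2 (3C): sum1=38, sum2=224
  after byte 3 (A3): sum1=201, sum2=170
  after byte 4 (10): sum1=217, sum2=132
  after byte 5 (20): sum1=249, sum2=126
Checksum = sum2·256 + sum1 = 126·256 + 249 = 32505 = 0x7EF9.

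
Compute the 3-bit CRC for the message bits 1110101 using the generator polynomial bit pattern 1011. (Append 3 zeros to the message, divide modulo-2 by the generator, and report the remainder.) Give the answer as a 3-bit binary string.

011

Append 3 zeros: 1110101000. Divide by 1011 (XOR where the leading bit is 1):
  pos 0: 1110 XOR 1011 = 0101
  pos 1: 1011 XOR 1011 = 0000
  pos 6: 1000 XOR 1011 = 0011
Remainder (last 3 bits) = 011. This is the CRC / FCS.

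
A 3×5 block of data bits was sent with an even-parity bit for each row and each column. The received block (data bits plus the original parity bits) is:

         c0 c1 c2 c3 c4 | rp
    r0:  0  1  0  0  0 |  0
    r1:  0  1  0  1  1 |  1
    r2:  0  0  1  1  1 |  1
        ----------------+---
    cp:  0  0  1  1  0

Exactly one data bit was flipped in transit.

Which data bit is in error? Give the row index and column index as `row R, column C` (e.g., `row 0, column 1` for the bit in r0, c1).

row 0, column 3

Recompute each row's even parity and compare to rp:
  r0: data parity 1, sent rp 0 → mismatch
  r1: data parity 1, sent rp 1 → ok
  r2: data parity 1, sent rp 1 → ok
Recompute each column's even parity and compare to cp:
  c0: data parity 0, sent cp 0 → ok
  c1: data parity 0, sent cp 0 → ok
  c2: data parity 1, sent cp 1 → ok
  c3: data parity 0, sent cp 1 → mismatch
  c4: data parity 0, sent cp 0 → ok
Exactly one row (r0) and one column (c3) fail → the flipped bit is at their intersection.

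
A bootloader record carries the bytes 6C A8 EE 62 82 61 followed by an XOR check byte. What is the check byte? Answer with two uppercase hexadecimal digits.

XOR the bytes together:
  start with 0x6C
  0x6C ⊕ 0xA8 = 0xC4
  0xC4 ⊕ 0xEE = 0x2A
  0x2A ⊕ 0x62 = 0x48
  0x48 ⊕ 0x82 = 0xCA
  0xCA ⊕ 0x61 = 0xAB

AB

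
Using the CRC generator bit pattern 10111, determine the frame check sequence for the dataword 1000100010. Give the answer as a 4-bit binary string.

Append 4 zeros: 10001000100000. Divide by 10111 (XOR where the leading bit is 1):
  pos 0: 10001 XOR 10111 = 00110
  pos 2: 11000 XOR 10111 = 01111
  pos 3: 11110 XOR 10111 = 01001
  pos 4: 10011 XOR 10111 = 00100
  pos 6: 10000 XOR 10111 = 00111
  pos 8: 11100 XOR 10111 = 01011
  pos 9: 10110 XOR 10111 = 00001
Remainder (last 4 bits) = 0001. This is the CRC / FCS.

0001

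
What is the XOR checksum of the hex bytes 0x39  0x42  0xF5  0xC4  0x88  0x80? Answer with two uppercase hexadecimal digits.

42

XOR the bytes together:
  start with 0x39
  0x39 ⊕ 0x42 = 0x7B
  0x7B ⊕ 0xF5 = 0x8E
  0x8E ⊕ 0xC4 = 0x4A
  0x4A ⊕ 0x88 = 0xC2
  0xC2 ⊕ 0x80 = 0x42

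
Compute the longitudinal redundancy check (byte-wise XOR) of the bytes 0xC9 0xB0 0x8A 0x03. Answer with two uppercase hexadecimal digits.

XOR the bytes together:
  start with 0xC9
  0xC9 ⊕ 0xB0 = 0x79
  0x79 ⊕ 0x8A = 0xF3
  0xF3 ⊕ 0x03 = 0xF0

F0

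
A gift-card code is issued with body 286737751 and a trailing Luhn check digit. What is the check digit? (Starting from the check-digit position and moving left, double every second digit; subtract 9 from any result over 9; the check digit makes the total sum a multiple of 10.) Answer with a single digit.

Partial digits right→left: 1 5 7 7 3 7 6 8 2
Double every second digit counting from the check-digit position (so the 1st, 3rd, 5th, ... of the partial from the right).
  doubled (with −9 where >9): 2 5 6 3 4 → sum 20
  kept as-is: 5 7 7 8 → sum 27
Total = 20 + 27 = 47.
Check digit = (10 − (47 mod 10)) mod 10 = 3.

3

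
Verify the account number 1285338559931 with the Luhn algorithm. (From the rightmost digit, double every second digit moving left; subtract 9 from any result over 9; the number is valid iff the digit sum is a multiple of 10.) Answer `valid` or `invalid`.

invalid

From the right, keep odd positions and double even positions (subtract 9 from any doubled value over 9):
  doubled (positions 2,4,...): 6 9 1 6 1 4 → sum 27
  kept (positions 1,3,...): 1 9 5 8 3 8 1 → sum 35
Total = 62.
62 mod 10 = 2, so the number is invalid.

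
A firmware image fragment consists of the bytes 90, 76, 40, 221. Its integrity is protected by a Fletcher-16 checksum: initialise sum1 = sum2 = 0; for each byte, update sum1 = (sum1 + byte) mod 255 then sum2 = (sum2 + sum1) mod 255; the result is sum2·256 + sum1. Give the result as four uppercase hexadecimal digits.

7CAC

Running sums (mod 255):
  after byte 0 (90): sum1=90, sum2=90
  after byte 1 (76): sum1=166, sum2=1
  after byte 2 (40): sum1=206, sum2=207
  after byte 3 (221): sum1=172, sum2=124
Checksum = sum2·256 + sum1 = 124·256 + 172 = 31916 = 0x7CAC.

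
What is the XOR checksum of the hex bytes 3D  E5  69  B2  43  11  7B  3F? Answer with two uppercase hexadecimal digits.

XOR the bytes together:
  start with 0x3D
  0x3D ⊕ 0xE5 = 0xD8
  0xD8 ⊕ 0x69 = 0xB1
  0xB1 ⊕ 0xB2 = 0x03
  0x03 ⊕ 0x43 = 0x40
  0x40 ⊕ 0x11 = 0x51
  0x51 ⊕ 0x7B = 0x2A
  0x2A ⊕ 0x3F = 0x15

15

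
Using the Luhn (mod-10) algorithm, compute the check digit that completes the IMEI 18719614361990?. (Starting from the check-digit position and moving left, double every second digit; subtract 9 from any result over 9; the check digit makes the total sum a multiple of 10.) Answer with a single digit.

7

Partial digits right→left: 0 9 9 1 6 3 4 1 6 9 1 7 8 1
Double every second digit counting from the check-digit position (so the 1st, 3rd, 5th, ... of the partial from the right).
  doubled (with −9 where >9): 0 9 3 8 3 2 7 → sum 32
  kept as-is: 9 1 3 1 9 7 1 → sum 31
Total = 32 + 31 = 63.
Check digit = (10 − (63 mod 10)) mod 10 = 7.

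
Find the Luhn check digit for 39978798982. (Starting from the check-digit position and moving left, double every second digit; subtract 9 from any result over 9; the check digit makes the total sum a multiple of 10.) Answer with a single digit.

Partial digits right→left: 2 8 9 8 9 7 8 7 9 9 3
Double every second digit counting from the check-digit position (so the 1st, 3rd, 5th, ... of the partial from the right).
  doubled (with −9 where >9): 4 9 9 7 9 6 → sum 44
  kept as-is: 8 8 7 7 9 → sum 39
Total = 44 + 39 = 83.
Check digit = (10 − (83 mod 10)) mod 10 = 7.

7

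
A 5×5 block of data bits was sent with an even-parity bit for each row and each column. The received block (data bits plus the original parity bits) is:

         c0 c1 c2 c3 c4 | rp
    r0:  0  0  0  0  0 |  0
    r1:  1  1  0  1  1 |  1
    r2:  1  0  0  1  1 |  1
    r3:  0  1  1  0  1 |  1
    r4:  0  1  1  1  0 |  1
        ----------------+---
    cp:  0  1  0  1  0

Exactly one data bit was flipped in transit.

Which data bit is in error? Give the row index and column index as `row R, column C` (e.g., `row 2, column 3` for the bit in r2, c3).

Recompute each row's even parity and compare to rp:
  r0: data parity 0, sent rp 0 → ok
  r1: data parity 0, sent rp 1 → mismatch
  r2: data parity 1, sent rp 1 → ok
  r3: data parity 1, sent rp 1 → ok
  r4: data parity 1, sent rp 1 → ok
Recompute each column's even parity and compare to cp:
  c0: data parity 0, sent cp 0 → ok
  c1: data parity 1, sent cp 1 → ok
  c2: data parity 0, sent cp 0 → ok
  c3: data parity 1, sent cp 1 → ok
  c4: data parity 1, sent cp 0 → mismatch
Exactly one row (r1) and one column (c4) fail → the flipped bit is at their intersection.

row 1, column 4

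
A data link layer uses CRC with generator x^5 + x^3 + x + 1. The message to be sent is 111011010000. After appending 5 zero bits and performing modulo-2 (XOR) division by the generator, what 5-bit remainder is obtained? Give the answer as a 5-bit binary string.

Append 5 zeros: 11101101000000000. Divide by 101011 (XOR where the leading bit is 1):
  pos 0: 111011 XOR 101011 = 010000
  pos 1: 100000 XOR 101011 = 001011
  pos 3: 101110 XOR 101011 = 000101
  pos 6: 101000 XOR 101011 = 000011
  pos 10: 110000 XOR 101011 = 011011
  pos 11: 110110 XOR 101011 = 011101
Remainder (last 5 bits) = 11101. This is the CRC / FCS.

11101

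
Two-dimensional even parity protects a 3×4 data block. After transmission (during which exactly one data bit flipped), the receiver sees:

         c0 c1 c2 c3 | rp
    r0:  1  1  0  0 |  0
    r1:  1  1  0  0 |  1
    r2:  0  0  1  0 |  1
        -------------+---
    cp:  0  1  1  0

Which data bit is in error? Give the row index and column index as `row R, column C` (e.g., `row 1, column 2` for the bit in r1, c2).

row 1, column 1

Recompute each row's even parity and compare to rp:
  r0: data parity 0, sent rp 0 → ok
  r1: data parity 0, sent rp 1 → mismatch
  r2: data parity 1, sent rp 1 → ok
Recompute each column's even parity and compare to cp:
  c0: data parity 0, sent cp 0 → ok
  c1: data parity 0, sent cp 1 → mismatch
  c2: data parity 1, sent cp 1 → ok
  c3: data parity 0, sent cp 0 → ok
Exactly one row (r1) and one column (c1) fail → the flipped bit is at their intersection.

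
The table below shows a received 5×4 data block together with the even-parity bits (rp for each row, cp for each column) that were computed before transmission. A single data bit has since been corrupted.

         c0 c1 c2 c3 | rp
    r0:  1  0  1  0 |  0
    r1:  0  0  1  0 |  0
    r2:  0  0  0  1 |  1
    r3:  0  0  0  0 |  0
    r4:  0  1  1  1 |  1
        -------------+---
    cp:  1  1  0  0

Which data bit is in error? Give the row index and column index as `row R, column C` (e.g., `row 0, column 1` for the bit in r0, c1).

Recompute each row's even parity and compare to rp:
  r0: data parity 0, sent rp 0 → ok
  r1: data parity 1, sent rp 0 → mismatch
  r2: data parity 1, sent rp 1 → ok
  r3: data parity 0, sent rp 0 → ok
  r4: data parity 1, sent rp 1 → ok
Recompute each column's even parity and compare to cp:
  c0: data parity 1, sent cp 1 → ok
  c1: data parity 1, sent cp 1 → ok
  c2: data parity 1, sent cp 0 → mismatch
  c3: data parity 0, sent cp 0 → ok
Exactly one row (r1) and one column (c2) fail → the flipped bit is at their intersection.

row 1, column 2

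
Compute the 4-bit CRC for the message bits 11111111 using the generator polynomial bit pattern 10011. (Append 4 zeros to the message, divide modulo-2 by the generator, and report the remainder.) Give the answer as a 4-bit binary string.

0100

Append 4 zeros: 111111110000. Divide by 10011 (XOR where the leading bit is 1):
  pos 0: 11111 XOR 10011 = 01100
  pos 1: 11001 XOR 10011 = 01010
  pos 2: 10101 XOR 10011 = 00110
  pos 4: 11010 XOR 10011 = 01001
  pos 5: 10010 XOR 10011 = 00001
Remainder (last 4 bits) = 0100. This is the CRC / FCS.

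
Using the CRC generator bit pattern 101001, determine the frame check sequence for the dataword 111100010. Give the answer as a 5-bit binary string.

00101

Append 5 zeros: 11110001000000. Divide by 101001 (XOR where the leading bit is 1):
  pos 0: 111100 XOR 101001 = 010101
  pos 1: 101010 XOR 101001 = 000011
  pos 5: 111000 XOR 101001 = 010001
  pos 6: 100010 XOR 101001 = 001011
  pos 8: 101100 XOR 101001 = 000101
Remainder (last 5 bits) = 00101. This is the CRC / FCS.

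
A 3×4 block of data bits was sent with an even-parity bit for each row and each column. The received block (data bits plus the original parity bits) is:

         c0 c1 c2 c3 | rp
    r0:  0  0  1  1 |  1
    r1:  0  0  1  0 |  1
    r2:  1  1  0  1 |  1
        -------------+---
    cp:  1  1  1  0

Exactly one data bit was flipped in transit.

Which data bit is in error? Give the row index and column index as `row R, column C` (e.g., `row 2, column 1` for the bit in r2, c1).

Recompute each row's even parity and compare to rp:
  r0: data parity 0, sent rp 1 → mismatch
  r1: data parity 1, sent rp 1 → ok
  r2: data parity 1, sent rp 1 → ok
Recompute each column's even parity and compare to cp:
  c0: data parity 1, sent cp 1 → ok
  c1: data parity 1, sent cp 1 → ok
  c2: data parity 0, sent cp 1 → mismatch
  c3: data parity 0, sent cp 0 → ok
Exactly one row (r0) and one column (c2) fail → the flipped bit is at their intersection.

row 0, column 2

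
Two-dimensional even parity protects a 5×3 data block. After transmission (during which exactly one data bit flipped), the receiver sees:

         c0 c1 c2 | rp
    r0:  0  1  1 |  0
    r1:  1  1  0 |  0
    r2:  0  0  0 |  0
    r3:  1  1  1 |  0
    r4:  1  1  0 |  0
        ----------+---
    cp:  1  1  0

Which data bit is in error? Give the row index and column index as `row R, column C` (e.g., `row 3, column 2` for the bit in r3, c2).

Recompute each row's even parity and compare to rp:
  r0: data parity 0, sent rp 0 → ok
  r1: data parity 0, sent rp 0 → ok
  r2: data parity 0, sent rp 0 → ok
  r3: data parity 1, sent rp 0 → mismatch
  r4: data parity 0, sent rp 0 → ok
Recompute each column's even parity and compare to cp:
  c0: data parity 1, sent cp 1 → ok
  c1: data parity 0, sent cp 1 → mismatch
  c2: data parity 0, sent cp 0 → ok
Exactly one row (r3) and one column (c1) fail → the flipped bit is at their intersection.

row 3, column 1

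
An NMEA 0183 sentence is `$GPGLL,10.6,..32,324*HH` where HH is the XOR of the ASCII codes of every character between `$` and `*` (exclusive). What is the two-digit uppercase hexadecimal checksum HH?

XOR the ASCII codes of the payload characters:
  'G' = 0x47 → acc = 0x47
  'P' = 0x50 → acc = 0x17
  'G' = 0x47 → acc = 0x50
  'L' = 0x4C → acc = 0x1C
  'L' = 0x4C → acc = 0x50
  ',' = 0x2C → acc = 0x7C
  '1' = 0x31 → acc = 0x4D
  '0' = 0x30 → acc = 0x7D
  '.' = 0x2E → acc = 0x53
  '6' = 0x36 → acc = 0x65
  ',' = 0x2C → acc = 0x49
  '.' = 0x2E → acc = 0x67
  '.' = 0x2E → acc = 0x49
  '3' = 0x33 → acc = 0x7A
  '2' = 0x32 → acc = 0x48
  ',' = 0x2C → acc = 0x64
  '3' = 0x33 → acc = 0x57
  '2' = 0x32 → acc = 0x65
  '4' = 0x34 → acc = 0x51
Checksum = 0x51.

51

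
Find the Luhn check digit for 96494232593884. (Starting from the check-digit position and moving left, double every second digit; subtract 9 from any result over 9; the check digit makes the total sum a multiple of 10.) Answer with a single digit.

Partial digits right→left: 4 8 8 3 9 5 2 3 2 4 9 4 6 9
Double every second digit counting from the check-digit position (so the 1st, 3rd, 5th, ... of the partial from the right).
  doubled (with −9 where >9): 8 7 9 4 4 9 3 → sum 44
  kept as-is: 8 3 5 3 4 4 9 → sum 36
Total = 44 + 36 = 80.
Check digit = (10 − (80 mod 10)) mod 10 = 0.

0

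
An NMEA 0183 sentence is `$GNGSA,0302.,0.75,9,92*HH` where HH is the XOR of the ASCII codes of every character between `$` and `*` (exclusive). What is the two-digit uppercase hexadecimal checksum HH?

5D

XOR the ASCII codes of the payload characters:
  'G' = 0x47 → acc = 0x47
  'N' = 0x4E → acc = 0x09
  'G' = 0x47 → acc = 0x4E
  'S' = 0x53 → acc = 0x1D
  'A' = 0x41 → acc = 0x5C
  ',' = 0x2C → acc = 0x70
  '0' = 0x30 → acc = 0x40
  '3' = 0x33 → acc = 0x73
  '0' = 0x30 → acc = 0x43
  '2' = 0x32 → acc = 0x71
  '.' = 0x2E → acc = 0x5F
  ',' = 0x2C → acc = 0x73
  '0' = 0x30 → acc = 0x43
  '.' = 0x2E → acc = 0x6D
  '7' = 0x37 → acc = 0x5A
  '5' = 0x35 → acc = 0x6F
  ',' = 0x2C → acc = 0x43
  '9' = 0x39 → acc = 0x7A
  ',' = 0x2C → acc = 0x56
  '9' = 0x39 → acc = 0x6F
  '2' = 0x32 → acc = 0x5D
Checksum = 0x5D.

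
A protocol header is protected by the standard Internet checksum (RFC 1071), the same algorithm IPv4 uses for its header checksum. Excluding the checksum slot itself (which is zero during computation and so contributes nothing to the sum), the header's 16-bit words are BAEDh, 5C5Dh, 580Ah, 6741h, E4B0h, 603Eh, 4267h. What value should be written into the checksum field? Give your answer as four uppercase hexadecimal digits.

A212

One's-complement addition (fold any carry out of bit 15 back into bit 0):
  0xBAED + 0x5C5D = 0x1174A → wrap carry → 0x174B
  0x174B + 0x580A = 0x06F55
  0x6F55 + 0x6741 = 0x0D696
  0xD696 + 0xE4B0 = 0x1BB46 → wrap carry → 0xBB47
  0xBB47 + 0x603E = 0x11B85 → wrap carry → 0x1B86
  0x1B86 + 0x4267 = 0x05DED
One's-complement sum = 0x5DED.
Checksum = ~0x5DED & 0xFFFF = 0xA212.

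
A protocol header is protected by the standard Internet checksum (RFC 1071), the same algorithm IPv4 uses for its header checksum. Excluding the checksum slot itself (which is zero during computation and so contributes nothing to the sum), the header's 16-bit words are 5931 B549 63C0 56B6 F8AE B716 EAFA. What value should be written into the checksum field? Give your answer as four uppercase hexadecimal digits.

One's-complement addition (fold any carry out of bit 15 back into bit 0):
  0x5931 + 0xB549 = 0x10E7A → wrap carry → 0x0E7B
  0x0E7B + 0x63C0 = 0x0723B
  0x723B + 0x56B6 = 0x0C8F1
  0xC8F1 + 0xF8AE = 0x1C19F → wrap carry → 0xC1A0
  0xC1A0 + 0xB716 = 0x178B6 → wrap carry → 0x78B7
  0x78B7 + 0xEAFA = 0x163B1 → wrap carry → 0x63B2
One's-complement sum = 0x63B2.
Checksum = ~0x63B2 & 0xFFFF = 0x9C4D.

9C4D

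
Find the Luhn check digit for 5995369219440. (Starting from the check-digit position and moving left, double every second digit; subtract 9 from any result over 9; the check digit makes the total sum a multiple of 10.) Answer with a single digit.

0

Partial digits right→left: 0 4 4 9 1 2 9 6 3 5 9 9 5
Double every second digit counting from the check-digit position (so the 1st, 3rd, 5th, ... of the partial from the right).
  doubled (with −9 where >9): 0 8 2 9 6 9 1 → sum 35
  kept as-is: 4 9 2 6 5 9 → sum 35
Total = 35 + 35 = 70.
Check digit = (10 − (70 mod 10)) mod 10 = 0.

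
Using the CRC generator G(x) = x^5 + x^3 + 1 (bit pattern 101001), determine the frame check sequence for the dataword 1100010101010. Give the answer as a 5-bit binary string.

Append 5 zeros: 110001010101000000. Divide by 101001 (XOR where the leading bit is 1):
  pos 0: 110001 XOR 101001 = 011000
  pos 1: 110000 XOR 101001 = 011001
  pos 2: 110011 XOR 101001 = 011010
  pos 3: 110100 XOR 101001 = 011101
  pos 4: 111011 XOR 101001 = 010010
  pos 5: 100100 XOR 101001 = 001101
  pos 7: 110110 XOR 101001 = 011111
  pos 8: 111110 XOR 101001 = 010111
  pos 9: 101110 XOR 101001 = 000111
  pos 12: 111000 XOR 101001 = 010001
Remainder (last 5 bits) = 10001. This is the CRC / FCS.

10001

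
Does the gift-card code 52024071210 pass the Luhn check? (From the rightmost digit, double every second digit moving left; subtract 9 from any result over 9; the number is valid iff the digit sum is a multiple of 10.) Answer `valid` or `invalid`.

valid

From the right, keep odd positions and double even positions (subtract 9 from any doubled value over 9):
  doubled (positions 2,4,...): 2 2 0 4 4 → sum 12
  kept (positions 1,3,...): 0 2 7 4 0 5 → sum 18
Total = 30.
30 mod 10 = 0, so the number is valid.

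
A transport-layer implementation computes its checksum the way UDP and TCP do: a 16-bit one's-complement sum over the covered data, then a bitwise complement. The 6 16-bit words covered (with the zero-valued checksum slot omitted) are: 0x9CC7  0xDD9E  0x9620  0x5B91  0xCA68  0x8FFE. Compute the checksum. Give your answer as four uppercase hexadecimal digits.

One's-complement addition (fold any carry out of bit 15 back into bit 0):
  0x9CC7 + 0xDD9E = 0x17A65 → wrap carry → 0x7A66
  0x7A66 + 0x9620 = 0x11086 → wrap carry → 0x1087
  0x1087 + 0x5B91 = 0x06C18
  0x6C18 + 0xCA68 = 0x13680 → wrap carry → 0x3681
  0x3681 + 0x8FFE = 0x0C67F
One's-complement sum = 0xC67F.
Checksum = ~0xC67F & 0xFFFF = 0x3980.

3980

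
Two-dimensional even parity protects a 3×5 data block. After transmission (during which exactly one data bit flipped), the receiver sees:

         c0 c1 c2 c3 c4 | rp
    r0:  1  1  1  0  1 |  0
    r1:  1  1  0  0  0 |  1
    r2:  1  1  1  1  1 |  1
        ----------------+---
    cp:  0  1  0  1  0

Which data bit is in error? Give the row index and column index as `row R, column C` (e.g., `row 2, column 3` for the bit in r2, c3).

row 1, column 0

Recompute each row's even parity and compare to rp:
  r0: data parity 0, sent rp 0 → ok
  r1: data parity 0, sent rp 1 → mismatch
  r2: data parity 1, sent rp 1 → ok
Recompute each column's even parity and compare to cp:
  c0: data parity 1, sent cp 0 → mismatch
  c1: data parity 1, sent cp 1 → ok
  c2: data parity 0, sent cp 0 → ok
  c3: data parity 1, sent cp 1 → ok
  c4: data parity 0, sent cp 0 → ok
Exactly one row (r1) and one column (c0) fail → the flipped bit is at their intersection.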